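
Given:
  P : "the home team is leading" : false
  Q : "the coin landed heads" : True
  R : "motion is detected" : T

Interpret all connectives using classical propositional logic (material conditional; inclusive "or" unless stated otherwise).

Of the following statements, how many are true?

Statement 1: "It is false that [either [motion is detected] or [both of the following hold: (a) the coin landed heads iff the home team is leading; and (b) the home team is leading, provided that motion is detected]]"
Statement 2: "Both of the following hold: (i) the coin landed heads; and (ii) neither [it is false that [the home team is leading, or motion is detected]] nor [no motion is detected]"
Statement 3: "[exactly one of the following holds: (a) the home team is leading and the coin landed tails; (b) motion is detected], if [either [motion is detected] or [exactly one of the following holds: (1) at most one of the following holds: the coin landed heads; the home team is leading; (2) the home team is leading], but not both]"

Statement 1: Parsed as ~(R | ((Q <-> P) & (R -> P)))

Q <-> P = T <-> F = F
R -> P = T -> F = F
(Q <-> P) & (R -> P) = F & F = F
R | ((Q <-> P) & (R -> P)) = T | F = T
~(R | ((Q <-> P) & (R -> P))) = ~T = F
Thus Statement 1 is false.

Statement 2: In symbols: Q & (~(P | R) nor ~R)

P | R = F | T = T
~(P | R) = ~T = F
~R = ~T = F
~(P | R) nor ~R = F nor F = T
Q & (~(P | R) nor ~R) = T & T = T
So Statement 2 is true.

Statement 3: Parsed as (R xor ((Q nand P) xor P)) -> ((P & ~Q) xor R)

Q nand P = T nand F = T
(Q nand P) xor P = T xor F = T
R xor ((Q nand P) xor P) = T xor T = F
~Q = ~T = F
P & ~Q = F & F = F
(P & ~Q) xor R = F xor T = T
(R xor ((Q nand P) xor P)) -> ((P & ~Q) xor R) = F -> T = T
Hence Statement 3 is true.

True statements: 2.

2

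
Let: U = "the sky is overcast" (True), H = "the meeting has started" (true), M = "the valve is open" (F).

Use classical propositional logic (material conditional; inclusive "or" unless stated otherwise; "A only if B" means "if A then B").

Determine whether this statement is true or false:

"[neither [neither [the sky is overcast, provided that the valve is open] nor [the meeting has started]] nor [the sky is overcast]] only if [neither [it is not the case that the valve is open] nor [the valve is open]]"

true

Values: M=F, U=T, H=T.
Parsed as (((M -> U) nor H) nor U) -> (~M nor M)

M -> U = F -> T = T
(M -> U) nor H = T nor T = F
((M -> U) nor H) nor U = F nor T = F
~M = ~F = T
~M nor M = T nor F = F
(((M -> U) nor H) nor U) -> (~M nor M) = F -> F = T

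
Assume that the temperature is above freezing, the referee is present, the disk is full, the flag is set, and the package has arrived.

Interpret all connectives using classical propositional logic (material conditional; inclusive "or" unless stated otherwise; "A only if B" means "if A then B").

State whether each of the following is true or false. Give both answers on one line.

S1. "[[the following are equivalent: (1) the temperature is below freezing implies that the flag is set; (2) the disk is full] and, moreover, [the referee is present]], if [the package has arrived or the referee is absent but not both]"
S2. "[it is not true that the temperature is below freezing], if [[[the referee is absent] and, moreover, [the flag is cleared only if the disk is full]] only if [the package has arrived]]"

Let U = "the package has arrived" (True), Q = "the referee is present" (True), P = "the temperature is below freezing" (False), S = "the flag is set" (True), R = "the disk is full" (True).

S1: Formalization: (U xor not Q) -> (((P -> S) iff R) and Q)

not Q = not True = False
U xor not Q = True xor False = True
P -> S = False -> True = True
(P -> S) iff R = True iff True = True
((P -> S) iff R) and Q = True and True = True
(U xor not Q) -> (((P -> S) iff R) and Q) = True -> True = True
So S1 is true.

S2: Formalization: ((not Q and (not S -> R)) -> U) -> not P

not Q = not True = False
not S = not True = False
not S -> R = False -> True = True
not Q and (not S -> R) = False and True = False
(not Q and (not S -> R)) -> U = False -> True = True
not P = not False = True
((not Q and (not S -> R)) -> U) -> not P = True -> True = True
So S2 is true.

S1 true / S2 true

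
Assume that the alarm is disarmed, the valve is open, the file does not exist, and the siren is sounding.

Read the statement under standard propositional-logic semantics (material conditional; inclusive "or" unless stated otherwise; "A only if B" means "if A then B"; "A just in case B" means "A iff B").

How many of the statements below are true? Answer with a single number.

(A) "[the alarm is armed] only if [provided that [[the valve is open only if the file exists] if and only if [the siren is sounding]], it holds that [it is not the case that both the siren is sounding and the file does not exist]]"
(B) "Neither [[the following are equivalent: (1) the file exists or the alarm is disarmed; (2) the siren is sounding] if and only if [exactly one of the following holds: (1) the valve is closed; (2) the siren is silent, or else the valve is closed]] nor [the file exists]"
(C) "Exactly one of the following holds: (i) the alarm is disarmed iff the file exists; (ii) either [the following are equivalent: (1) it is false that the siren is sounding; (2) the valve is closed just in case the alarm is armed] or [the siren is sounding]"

3

Let P = "the alarm is armed" (False), Q = "the valve is open" (True), R = "the file exists" (False), S = "the siren is sounding" (True).

(A): In symbols: P -> (((Q -> R) iff S) -> (S nand not R))

Q -> R = True -> False = False
(Q -> R) iff S = False iff True = False
not R = not False = True
S nand not R = True nand True = False
((Q -> R) iff S) -> (S nand not R) = False -> False = True
P -> (((Q -> R) iff S) -> (S nand not R)) = False -> True = True
So (A) is true.

(B): This is (((R or not P) iff S) iff (not Q xor (not S or not Q))) nor R.

not P = not False = True
R or not P = False or True = True
(R or not P) iff S = True iff True = True
not Q = not True = False
not S = not True = False
not Q = not True = False
not S or not Q = False or False = False
not Q xor (not S or not Q) = False xor False = False
((R or not P) iff S) iff (not Q xor (not S or not Q)) = True iff False = False
(((R or not P) iff S) iff (not Q xor (not S or not Q))) nor R = False nor False = True
So (B) is true.

(C): Formalization: (not P iff R) xor ((not S iff (not Q iff P)) or S)

not P = not False = True
not P iff R = True iff False = False
not S = not True = False
not Q = not True = False
not Q iff P = False iff False = True
not S iff (not Q iff P) = False iff True = False
(not S iff (not Q iff P)) or S = False or True = True
(not P iff R) xor ((not S iff (not Q iff P)) or S) = False xor True = True
Thus (C) is true.

Count: 3.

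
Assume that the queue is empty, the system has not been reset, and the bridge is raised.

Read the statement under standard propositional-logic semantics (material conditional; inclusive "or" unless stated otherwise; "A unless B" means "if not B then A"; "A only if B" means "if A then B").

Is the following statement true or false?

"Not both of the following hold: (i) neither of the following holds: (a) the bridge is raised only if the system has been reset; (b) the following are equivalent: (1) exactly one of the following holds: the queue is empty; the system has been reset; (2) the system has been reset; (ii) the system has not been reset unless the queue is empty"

False.

Let K = "the bridge is raised" (True), G = "the system has been reset" (False), P = "the queue is empty" (True).
In symbols: ((K -> G) nor ((P xor G) iff G)) nand (not G or P)

K -> G = True -> False = False
P xor G = True xor False = True
(P xor G) iff G = True iff False = False
(K -> G) nor ((P xor G) iff G) = False nor False = True
not G = not False = True
not G or P = True or True = True
((K -> G) nor ((P xor G) iff G)) nand (not G or P) = True nand True = False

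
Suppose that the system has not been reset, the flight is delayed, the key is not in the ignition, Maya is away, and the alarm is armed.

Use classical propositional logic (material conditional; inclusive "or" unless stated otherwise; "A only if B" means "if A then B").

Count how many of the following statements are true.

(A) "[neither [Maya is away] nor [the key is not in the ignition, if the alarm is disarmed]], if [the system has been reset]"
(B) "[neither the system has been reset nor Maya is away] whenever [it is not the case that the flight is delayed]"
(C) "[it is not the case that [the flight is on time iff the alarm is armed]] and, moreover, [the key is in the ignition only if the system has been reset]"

3

Let H = "the system has been reset" (F), M = "Maya is at home" (F), N = "the alarm is armed" (T), G = "the key is in the ignition" (F), P = "the flight is delayed" (T).

(A): In symbols: H → (¬M ↓ (¬N → ¬G))

¬M = ¬F = T
¬N = ¬T = F
¬G = ¬F = T
¬N → ¬G = F → T = T
¬M ↓ (¬N → ¬G) = T ↓ T = F
H → (¬M ↓ (¬N → ¬G)) = F → F = T
Hence (A) is true.

(B): Formalization: ¬P → (H ↓ ¬M)

¬P = ¬T = F
¬M = ¬F = T
H ↓ ¬M = F ↓ T = F
¬P → (H ↓ ¬M) = F → F = T
So (B) is true.

(C): Parsed as ¬(¬P ↔ N) ∧ (G → H)

¬P = ¬T = F
¬P ↔ N = F ↔ T = F
¬(¬P ↔ N) = ¬F = T
G → H = F → F = T
¬(¬P ↔ N) ∧ (G → H) = T ∧ T = T
Hence (C) is true.

3 of the 3 statements are true.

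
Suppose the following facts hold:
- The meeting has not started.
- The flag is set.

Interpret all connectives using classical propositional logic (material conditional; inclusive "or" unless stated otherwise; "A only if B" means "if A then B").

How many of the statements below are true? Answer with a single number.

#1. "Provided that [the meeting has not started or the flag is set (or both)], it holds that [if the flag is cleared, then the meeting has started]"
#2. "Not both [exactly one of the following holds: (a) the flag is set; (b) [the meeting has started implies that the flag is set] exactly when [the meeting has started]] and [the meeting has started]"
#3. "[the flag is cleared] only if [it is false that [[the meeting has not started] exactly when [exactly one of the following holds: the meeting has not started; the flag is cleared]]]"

3

Let P = "the meeting has started" (False), Q = "the flag is set" (True).

#1: Formalization: (not P or Q) -> (not Q -> P)

not P = not False = True
not P or Q = True or True = True
not Q = not True = False
not Q -> P = False -> False = True
(not P or Q) -> (not Q -> P) = True -> True = True
So #1 is true.

#2: Parsed as (Q xor ((P -> Q) iff P)) nand P

P -> Q = False -> True = True
(P -> Q) iff P = True iff False = False
Q xor ((P -> Q) iff P) = True xor False = True
(Q xor ((P -> Q) iff P)) nand P = True nand False = True
Thus #2 is true.

#3: Parsed as not Q -> not (not P iff (not P xor not Q))

not Q = not True = False
not P = not False = True
not P = not False = True
not Q = not True = False
not P xor not Q = True xor False = True
not P iff (not P xor not Q) = True iff True = True
not (not P iff (not P xor not Q)) = not True = False
not Q -> not (not P iff (not P xor not Q)) = False -> False = True
Thus #3 is true.

True statements: 3 (#1, #2, #3).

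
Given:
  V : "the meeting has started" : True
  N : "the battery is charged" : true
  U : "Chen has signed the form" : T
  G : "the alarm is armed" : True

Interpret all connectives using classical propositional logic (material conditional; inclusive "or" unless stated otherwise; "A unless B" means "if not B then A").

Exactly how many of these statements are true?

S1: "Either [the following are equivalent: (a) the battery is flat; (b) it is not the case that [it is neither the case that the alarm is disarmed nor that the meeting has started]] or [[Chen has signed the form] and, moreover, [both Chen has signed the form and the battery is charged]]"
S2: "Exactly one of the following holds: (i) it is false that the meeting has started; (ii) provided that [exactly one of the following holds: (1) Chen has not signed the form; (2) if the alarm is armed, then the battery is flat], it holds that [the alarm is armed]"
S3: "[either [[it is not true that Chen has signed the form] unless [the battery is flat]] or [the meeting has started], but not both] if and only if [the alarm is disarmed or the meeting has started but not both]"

S1: This is (¬N ↔ ¬(¬G ↓ V)) ∨ (U ∧ (U ∧ N)).

¬N = ¬T = F
¬G = ¬T = F
¬G ↓ V = F ↓ T = F
¬(¬G ↓ V) = ¬F = T
¬N ↔ ¬(¬G ↓ V) = F ↔ T = F
U ∧ N = T ∧ T = T
U ∧ (U ∧ N) = T ∧ T = T
(¬N ↔ ¬(¬G ↓ V)) ∨ (U ∧ (U ∧ N)) = F ∨ T = T
So S1 is true.

S2: This is ¬V ⊕ ((¬U ⊕ (G → ¬N)) → G).

¬V = ¬T = F
¬U = ¬T = F
¬N = ¬T = F
G → ¬N = T → F = F
¬U ⊕ (G → ¬N) = F ⊕ F = F
(¬U ⊕ (G → ¬N)) → G = F → T = T
¬V ⊕ ((¬U ⊕ (G → ¬N)) → G) = F ⊕ T = T
Thus S2 is true.

S3: Parsed as ((¬U ∨ ¬N) ⊕ V) ↔ (¬G ⊕ V)

¬U = ¬T = F
¬N = ¬T = F
¬U ∨ ¬N = F ∨ F = F
(¬U ∨ ¬N) ⊕ V = F ⊕ T = T
¬G = ¬T = F
¬G ⊕ V = F ⊕ T = T
((¬U ∨ ¬N) ⊕ V) ↔ (¬G ⊕ V) = T ↔ T = T
So S3 is true.

3 of the 3 statements are true (S1, S2, S3).

3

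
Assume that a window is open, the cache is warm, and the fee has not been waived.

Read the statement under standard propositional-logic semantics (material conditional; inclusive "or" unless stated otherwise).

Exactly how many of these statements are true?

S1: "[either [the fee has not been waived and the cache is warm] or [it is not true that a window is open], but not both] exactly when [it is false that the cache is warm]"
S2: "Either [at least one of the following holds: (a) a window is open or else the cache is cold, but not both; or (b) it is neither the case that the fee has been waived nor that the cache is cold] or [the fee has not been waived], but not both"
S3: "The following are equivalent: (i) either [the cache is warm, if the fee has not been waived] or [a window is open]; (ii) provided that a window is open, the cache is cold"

0

Let K = "the fee has been waived" (F), U = "the cache is warm" (T), Q = "a window is open" (T).

S1: Formalization: ((¬K ∧ U) ⊕ ¬Q) ↔ ¬U

¬K = ¬F = T
¬K ∧ U = T ∧ T = T
¬Q = ¬T = F
(¬K ∧ U) ⊕ ¬Q = T ⊕ F = T
¬U = ¬T = F
((¬K ∧ U) ⊕ ¬Q) ↔ ¬U = T ↔ F = F
Hence S1 is false.

S2: Parsed as ((Q ⊕ ¬U) ∨ (K ↓ ¬U)) ⊕ ¬K

¬U = ¬T = F
Q ⊕ ¬U = T ⊕ F = T
¬U = ¬T = F
K ↓ ¬U = F ↓ F = T
(Q ⊕ ¬U) ∨ (K ↓ ¬U) = T ∨ T = T
¬K = ¬F = T
((Q ⊕ ¬U) ∨ (K ↓ ¬U)) ⊕ ¬K = T ⊕ T = F
Hence S2 is false.

S3: This is ((¬K → U) ∨ Q) ↔ (Q → ¬U).

¬K = ¬F = T
¬K → U = T → T = T
(¬K → U) ∨ Q = T ∨ T = T
¬U = ¬T = F
Q → ¬U = T → F = F
((¬K → U) ∨ Q) ↔ (Q → ¬U) = T ↔ F = F
Hence S3 is false.

Count: 0.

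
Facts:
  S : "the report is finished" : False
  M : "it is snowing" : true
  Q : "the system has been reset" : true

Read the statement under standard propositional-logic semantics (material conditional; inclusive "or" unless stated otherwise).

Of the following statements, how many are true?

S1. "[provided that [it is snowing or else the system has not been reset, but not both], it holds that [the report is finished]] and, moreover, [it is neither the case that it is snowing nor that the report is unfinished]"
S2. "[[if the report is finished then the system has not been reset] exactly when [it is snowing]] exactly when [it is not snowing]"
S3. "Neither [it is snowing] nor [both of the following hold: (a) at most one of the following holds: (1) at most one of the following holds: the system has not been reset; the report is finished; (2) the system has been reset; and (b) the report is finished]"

0

S1: Parsed as ((M xor not Q) -> S) and (M nor not S)

not Q = not True = False
M xor not Q = True xor False = True
(M xor not Q) -> S = True -> False = False
not S = not False = True
M nor not S = True nor True = False
((M xor not Q) -> S) and (M nor not S) = False and False = False
Thus S1 is false.

S2: Parsed as ((S -> not Q) iff M) iff not M

not Q = not True = False
S -> not Q = False -> False = True
(S -> not Q) iff M = True iff True = True
not M = not True = False
((S -> not Q) iff M) iff not M = True iff False = False
Thus S2 is false.

S3: In symbols: M nor (((not Q nand S) nand Q) and S)

not Q = not True = False
not Q nand S = False nand False = True
(not Q nand S) nand Q = True nand True = False
((not Q nand S) nand Q) and S = False and False = False
M nor (((not Q nand S) nand Q) and S) = True nor False = False
Hence S3 is false.

Count: 0.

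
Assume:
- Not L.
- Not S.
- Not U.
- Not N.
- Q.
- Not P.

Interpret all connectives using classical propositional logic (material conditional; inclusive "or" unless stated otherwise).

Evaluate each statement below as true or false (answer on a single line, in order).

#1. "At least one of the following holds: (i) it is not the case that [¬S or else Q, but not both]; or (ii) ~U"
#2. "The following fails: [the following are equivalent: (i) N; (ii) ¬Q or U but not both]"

#1 True, #2 False

#1: This is ¬(¬S ⊕ Q) ∨ ¬U.

¬S = ¬F = T
¬S ⊕ Q = T ⊕ T = F
¬(¬S ⊕ Q) = ¬F = T
¬U = ¬F = T
¬(¬S ⊕ Q) ∨ ¬U = T ∨ T = T
So #1 is true.

#2: In symbols: ¬(N ↔ (¬Q ⊕ U))

¬Q = ¬T = F
¬Q ⊕ U = F ⊕ F = F
N ↔ (¬Q ⊕ U) = F ↔ F = T
¬(N ↔ (¬Q ⊕ U)) = ¬T = F
Hence #2 is false.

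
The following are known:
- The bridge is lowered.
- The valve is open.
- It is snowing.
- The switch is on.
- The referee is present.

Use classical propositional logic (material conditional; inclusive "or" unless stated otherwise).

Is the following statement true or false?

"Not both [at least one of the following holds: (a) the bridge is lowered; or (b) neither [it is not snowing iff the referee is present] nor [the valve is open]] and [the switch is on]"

The statement is false.

Let H = "the bridge is raised" (F), V = "it is snowing" (T), K = "the referee is present" (T), R = "the valve is open" (T), U = "the switch is on" (T).
In symbols: (~H | ((~V <-> K) nor R)) nand U

~H = ~F = T
~V = ~T = F
~V <-> K = F <-> T = F
(~V <-> K) nor R = F nor T = F
~H | ((~V <-> K) nor R) = T | F = T
(~H | ((~V <-> K) nor R)) nand U = T nand T = F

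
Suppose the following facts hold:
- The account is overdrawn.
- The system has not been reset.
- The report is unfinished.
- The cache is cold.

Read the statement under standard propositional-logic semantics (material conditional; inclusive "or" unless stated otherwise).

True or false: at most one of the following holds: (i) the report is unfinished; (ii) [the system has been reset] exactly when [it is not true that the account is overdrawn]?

Let L = "the report is finished" (False), H = "the system has been reset" (False), D = "the account is overdrawn" (True).
Formalization: not L nand (H iff not D)

not L = not False = True
not D = not True = False
H iff not D = False iff False = True
not L nand (H iff not D) = True nand True = False

The statement is false.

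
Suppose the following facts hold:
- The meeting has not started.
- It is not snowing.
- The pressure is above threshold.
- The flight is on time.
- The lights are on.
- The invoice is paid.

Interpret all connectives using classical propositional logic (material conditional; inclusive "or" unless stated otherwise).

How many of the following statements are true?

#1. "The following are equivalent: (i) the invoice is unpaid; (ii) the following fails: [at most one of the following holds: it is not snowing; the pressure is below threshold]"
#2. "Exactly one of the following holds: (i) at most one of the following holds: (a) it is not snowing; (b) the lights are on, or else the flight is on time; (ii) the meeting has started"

Let V = "the invoice is paid" (T), Q = "it is snowing" (F), R = "the pressure is above threshold" (T), U = "the lights are on" (T), S = "the flight is delayed" (F), P = "the meeting has started" (F).

#1: Formalization: ~V <-> ~(~Q nand ~R)

~V = ~T = F
~Q = ~F = T
~R = ~T = F
~Q nand ~R = T nand F = T
~(~Q nand ~R) = ~T = F
~V <-> ~(~Q nand ~R) = F <-> F = T
Hence #1 is true.

#2: Parsed as (~Q nand (U | ~S)) xor P

~Q = ~F = T
~S = ~F = T
U | ~S = T | T = T
~Q nand (U | ~S) = T nand T = F
(~Q nand (U | ~S)) xor P = F xor F = F
So #2 is false.

1 of the 2 statements is true (#1).

1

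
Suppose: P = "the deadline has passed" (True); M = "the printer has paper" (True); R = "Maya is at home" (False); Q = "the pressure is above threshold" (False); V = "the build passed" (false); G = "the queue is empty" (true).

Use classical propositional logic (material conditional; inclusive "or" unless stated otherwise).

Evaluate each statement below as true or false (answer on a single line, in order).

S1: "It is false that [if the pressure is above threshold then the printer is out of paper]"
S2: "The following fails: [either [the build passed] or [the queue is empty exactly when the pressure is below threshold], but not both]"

S1: Formalization: ~(Q -> ~M)

~M = ~T = F
Q -> ~M = F -> F = T
~(Q -> ~M) = ~T = F
So S1 is false.

S2: This is ~(V xor (G <-> ~Q)).

~Q = ~F = T
G <-> ~Q = T <-> T = T
V xor (G <-> ~Q) = F xor T = T
~(V xor (G <-> ~Q)) = ~T = F
So S2 is false.

S1 False; S2 False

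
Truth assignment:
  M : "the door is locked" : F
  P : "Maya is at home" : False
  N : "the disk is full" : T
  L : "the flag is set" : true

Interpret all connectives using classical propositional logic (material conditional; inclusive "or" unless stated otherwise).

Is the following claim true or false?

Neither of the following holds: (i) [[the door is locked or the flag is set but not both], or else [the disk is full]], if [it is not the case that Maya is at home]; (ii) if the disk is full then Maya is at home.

Values: P=F, M=F, L=T, N=T.
Parsed as (~P -> ((M xor L) | N)) nor (N -> P)

~P = ~F = T
M xor L = F xor T = T
(M xor L) | N = T | T = T
~P -> ((M xor L) | N) = T -> T = T
N -> P = T -> F = F
(~P -> ((M xor L) | N)) nor (N -> P) = T nor F = F

false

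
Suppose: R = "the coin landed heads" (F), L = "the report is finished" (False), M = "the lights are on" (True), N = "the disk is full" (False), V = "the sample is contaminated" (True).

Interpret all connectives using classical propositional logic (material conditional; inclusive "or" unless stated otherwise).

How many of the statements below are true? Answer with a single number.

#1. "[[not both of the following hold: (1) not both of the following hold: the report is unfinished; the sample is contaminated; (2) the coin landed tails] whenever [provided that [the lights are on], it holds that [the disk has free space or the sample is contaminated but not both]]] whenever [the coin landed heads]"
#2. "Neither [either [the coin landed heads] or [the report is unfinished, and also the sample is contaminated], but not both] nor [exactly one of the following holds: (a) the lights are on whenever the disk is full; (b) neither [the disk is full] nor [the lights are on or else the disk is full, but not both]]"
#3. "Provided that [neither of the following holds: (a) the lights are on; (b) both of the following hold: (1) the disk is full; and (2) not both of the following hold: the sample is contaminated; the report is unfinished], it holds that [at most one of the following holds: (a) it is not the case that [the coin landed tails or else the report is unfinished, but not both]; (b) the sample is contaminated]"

#1: Formalization: R -> ((M -> (not N xor V)) -> ((not L nand V) nand not R))

not N = not False = True
not N xor V = True xor True = False
M -> (not N xor V) = True -> False = False
not L = not False = True
not L nand V = True nand True = False
not R = not False = True
(not L nand V) nand not R = False nand True = True
(M -> (not N xor V)) -> ((not L nand V) nand not R) = False -> True = True
R -> ((M -> (not N xor V)) -> ((not L nand V) nand not R)) = False -> True = True
So #1 is true.

#2: This is (R xor (not L and V)) nor ((N -> M) xor (N nor (M xor N))).

not L = not False = True
not L and V = True and True = True
R xor (not L and V) = False xor True = True
N -> M = False -> True = True
M xor N = True xor False = True
N nor (M xor N) = False nor True = False
(N -> M) xor (N nor (M xor N)) = True xor False = True
(R xor (not L and V)) nor ((N -> M) xor (N nor (M xor N))) = True nor True = False
So #2 is false.

#3: Formalization: (M nor (N and (V nand not L))) -> (not (not R xor not L) nand V)

not L = not False = True
V nand not L = True nand True = False
N and (V nand not L) = False and False = False
M nor (N and (V nand not L)) = True nor False = False
not R = not False = True
not L = not False = True
not R xor not L = True xor True = False
not (not R xor not L) = not False = True
not (not R xor not L) nand V = True nand True = False
(M nor (N and (V nand not L))) -> (not (not R xor not L) nand V) = False -> False = True
Thus #3 is true.

Count: 2.

2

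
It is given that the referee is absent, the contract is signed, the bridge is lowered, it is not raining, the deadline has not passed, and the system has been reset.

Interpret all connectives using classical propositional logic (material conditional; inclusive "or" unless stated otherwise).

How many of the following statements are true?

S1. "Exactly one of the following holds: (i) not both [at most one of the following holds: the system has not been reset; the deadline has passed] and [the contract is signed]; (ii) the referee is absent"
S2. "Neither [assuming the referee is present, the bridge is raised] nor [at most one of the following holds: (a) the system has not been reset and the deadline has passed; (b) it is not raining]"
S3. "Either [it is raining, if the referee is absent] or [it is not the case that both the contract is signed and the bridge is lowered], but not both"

Let K = "the system has been reset" (T), H = "the deadline has passed" (F), N = "the contract is signed" (T), W = "the referee is present" (F), U = "the bridge is raised" (F), R = "it is raining" (F).

S1: In symbols: ((~K nand H) nand N) xor ~W

~K = ~T = F
~K nand H = F nand F = T
(~K nand H) nand N = T nand T = F
~W = ~F = T
((~K nand H) nand N) xor ~W = F xor T = T
So S1 is true.

S2: This is (W -> U) nor ((~K & H) nand ~R).

W -> U = F -> F = T
~K = ~T = F
~K & H = F & F = F
~R = ~F = T
(~K & H) nand ~R = F nand T = T
(W -> U) nor ((~K & H) nand ~R) = T nor T = F
Hence S2 is false.

S3: This is (~W -> R) xor (N nand ~U).

~W = ~F = T
~W -> R = T -> F = F
~U = ~F = T
N nand ~U = T nand T = F
(~W -> R) xor (N nand ~U) = F xor F = F
Thus S3 is false.

True statements: 1.

1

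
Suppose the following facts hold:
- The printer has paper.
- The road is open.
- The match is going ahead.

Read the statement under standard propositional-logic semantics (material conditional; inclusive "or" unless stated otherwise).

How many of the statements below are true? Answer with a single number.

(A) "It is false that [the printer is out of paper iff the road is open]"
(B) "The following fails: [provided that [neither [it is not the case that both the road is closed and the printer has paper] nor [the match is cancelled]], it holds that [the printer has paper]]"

1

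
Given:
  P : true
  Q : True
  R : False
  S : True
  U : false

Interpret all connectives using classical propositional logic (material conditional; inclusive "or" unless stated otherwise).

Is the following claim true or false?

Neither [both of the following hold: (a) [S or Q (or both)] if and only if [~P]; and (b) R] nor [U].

The statement is true.

This is (((S | Q) <-> ~P) & R) nor U.

S | Q = T | T = T
~P = ~T = F
(S | Q) <-> ~P = T <-> F = F
((S | Q) <-> ~P) & R = F & F = F
(((S | Q) <-> ~P) & R) nor U = F nor F = T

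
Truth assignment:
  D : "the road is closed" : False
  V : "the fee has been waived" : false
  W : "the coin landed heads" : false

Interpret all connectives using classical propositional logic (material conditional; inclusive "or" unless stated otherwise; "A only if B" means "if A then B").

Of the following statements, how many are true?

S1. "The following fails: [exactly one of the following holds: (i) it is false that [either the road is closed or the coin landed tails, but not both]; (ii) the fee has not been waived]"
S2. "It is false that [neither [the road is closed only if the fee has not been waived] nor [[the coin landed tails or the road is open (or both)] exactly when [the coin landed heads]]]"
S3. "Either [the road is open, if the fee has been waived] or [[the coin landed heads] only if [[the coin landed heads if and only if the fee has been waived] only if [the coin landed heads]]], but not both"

1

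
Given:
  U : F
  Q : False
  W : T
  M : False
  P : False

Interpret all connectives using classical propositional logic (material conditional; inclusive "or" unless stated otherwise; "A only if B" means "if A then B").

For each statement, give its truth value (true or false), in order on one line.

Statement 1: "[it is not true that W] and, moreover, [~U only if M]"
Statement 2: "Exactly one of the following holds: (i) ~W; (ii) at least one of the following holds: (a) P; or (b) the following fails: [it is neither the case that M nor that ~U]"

Statement 1 false / Statement 2 true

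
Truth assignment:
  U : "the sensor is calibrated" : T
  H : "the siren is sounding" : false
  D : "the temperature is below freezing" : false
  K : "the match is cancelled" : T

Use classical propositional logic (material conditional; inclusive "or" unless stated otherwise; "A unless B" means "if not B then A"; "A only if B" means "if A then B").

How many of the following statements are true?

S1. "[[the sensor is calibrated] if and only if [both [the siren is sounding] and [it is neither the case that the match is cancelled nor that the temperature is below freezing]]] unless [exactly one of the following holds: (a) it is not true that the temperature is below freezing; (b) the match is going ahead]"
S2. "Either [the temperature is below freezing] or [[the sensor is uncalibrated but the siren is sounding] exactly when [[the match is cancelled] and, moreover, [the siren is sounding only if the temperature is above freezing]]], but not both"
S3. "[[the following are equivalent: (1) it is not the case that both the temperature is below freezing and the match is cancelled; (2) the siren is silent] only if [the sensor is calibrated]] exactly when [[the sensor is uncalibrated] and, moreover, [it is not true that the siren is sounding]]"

S1: This is (U iff (H and (K nor D))) or (not D xor not K).

K nor D = True nor False = False
H and (K nor D) = False and False = False
U iff (H and (K nor D)) = True iff False = False
not D = not False = True
not K = not True = False
not D xor not K = True xor False = True
(U iff (H and (K nor D))) or (not D xor not K) = False or True = True
Thus S1 is true.

S2: In symbols: D xor ((not U and H) iff (K and (H -> not D)))

not U = not True = False
not U and H = False and False = False
not D = not False = True
H -> not D = False -> True = True
K and (H -> not D) = True and True = True
(not U and H) iff (K and (H -> not D)) = False iff True = False
D xor ((not U and H) iff (K and (H -> not D))) = False xor False = False
So S2 is false.

S3: Parsed as (((D nand K) iff not H) -> U) iff (not U and not H)

D nand K = False nand True = True
not H = not False = True
(D nand K) iff not H = True iff True = True
((D nand K) iff not H) -> U = True -> True = True
not U = not True = False
not H = not False = True
not U and not H = False and True = False
(((D nand K) iff not H) -> U) iff (not U and not H) = True iff False = False
Hence S3 is false.

True statements: 1.

1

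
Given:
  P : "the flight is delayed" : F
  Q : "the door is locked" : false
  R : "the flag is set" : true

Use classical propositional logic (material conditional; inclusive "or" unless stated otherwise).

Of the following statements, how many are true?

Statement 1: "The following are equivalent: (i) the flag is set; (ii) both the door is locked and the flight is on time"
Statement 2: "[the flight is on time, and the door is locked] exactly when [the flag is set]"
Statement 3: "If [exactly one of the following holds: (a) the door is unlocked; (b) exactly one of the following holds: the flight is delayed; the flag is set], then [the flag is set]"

Statement 1: Parsed as R <-> (Q & ~P)

~P = ~F = T
Q & ~P = F & T = F
R <-> (Q & ~P) = T <-> F = F
Hence Statement 1 is false.

Statement 2: Formalization: (~P & Q) <-> R

~P = ~F = T
~P & Q = T & F = F
(~P & Q) <-> R = F <-> T = F
So Statement 2 is false.

Statement 3: Parsed as (~Q xor (P xor R)) -> R

~Q = ~F = T
P xor R = F xor T = T
~Q xor (P xor R) = T xor T = F
(~Q xor (P xor R)) -> R = F -> T = T
Hence Statement 3 is true.

True statements: 1 (Statement 3).

1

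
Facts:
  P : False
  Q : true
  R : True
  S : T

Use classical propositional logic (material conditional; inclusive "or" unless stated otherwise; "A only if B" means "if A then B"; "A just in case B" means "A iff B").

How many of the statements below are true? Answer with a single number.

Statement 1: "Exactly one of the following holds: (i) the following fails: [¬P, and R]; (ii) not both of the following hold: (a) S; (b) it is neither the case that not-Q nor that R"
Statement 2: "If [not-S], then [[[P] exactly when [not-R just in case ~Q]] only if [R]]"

Statement 1: This is ¬(¬P ∧ R) ⊕ (S ↑ (¬Q ↓ R)).

¬P = ¬F = T
¬P ∧ R = T ∧ T = T
¬(¬P ∧ R) = ¬T = F
¬Q = ¬T = F
¬Q ↓ R = F ↓ T = F
S ↑ (¬Q ↓ R) = T ↑ F = T
¬(¬P ∧ R) ⊕ (S ↑ (¬Q ↓ R)) = F ⊕ T = T
Hence Statement 1 is true.

Statement 2: Formalization: ¬S → ((P ↔ (¬R ↔ ¬Q)) → R)

¬S = ¬T = F
¬R = ¬T = F
¬Q = ¬T = F
¬R ↔ ¬Q = F ↔ F = T
P ↔ (¬R ↔ ¬Q) = F ↔ T = F
(P ↔ (¬R ↔ ¬Q)) → R = F → T = T
¬S → ((P ↔ (¬R ↔ ¬Q)) → R) = F → T = T
Hence Statement 2 is true.

2 of the 2 statements are true.

2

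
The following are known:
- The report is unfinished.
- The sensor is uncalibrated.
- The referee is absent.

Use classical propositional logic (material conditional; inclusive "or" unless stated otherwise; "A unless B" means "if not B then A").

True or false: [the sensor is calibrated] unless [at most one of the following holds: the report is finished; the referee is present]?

Let Q = "the sensor is calibrated" (F), P = "the report is finished" (F), R = "the referee is present" (F).
Formalization: Q | (P nand R)

P nand R = F nand F = T
Q | (P nand R) = F | T = T

True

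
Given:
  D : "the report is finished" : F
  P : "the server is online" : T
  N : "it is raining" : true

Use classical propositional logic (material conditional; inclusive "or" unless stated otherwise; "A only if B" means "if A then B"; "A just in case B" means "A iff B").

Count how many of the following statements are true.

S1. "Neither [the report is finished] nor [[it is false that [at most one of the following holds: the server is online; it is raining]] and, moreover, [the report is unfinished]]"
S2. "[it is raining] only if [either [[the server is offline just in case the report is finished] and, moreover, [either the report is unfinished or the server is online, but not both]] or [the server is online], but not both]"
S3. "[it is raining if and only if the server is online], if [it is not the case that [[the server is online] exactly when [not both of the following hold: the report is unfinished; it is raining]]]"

2

S1: Parsed as D nor (not (P nand N) and not D)

P nand N = True nand True = False
not (P nand N) = not False = True
not D = not False = True
not (P nand N) and not D = True and True = True
D nor (not (P nand N) and not D) = False nor True = False
Thus S1 is false.

S2: This is N -> (((not P iff D) and (not D xor P)) xor P).

not P = not True = False
not P iff D = False iff False = True
not D = not False = True
not D xor P = True xor True = False
(not P iff D) and (not D xor P) = True and False = False
((not P iff D) and (not D xor P)) xor P = False xor True = True
N -> (((not P iff D) and (not D xor P)) xor P) = True -> True = True
So S2 is true.

S3: In symbols: not (P iff (not D nand N)) -> (N iff P)

not D = not False = True
not D nand N = True nand True = False
P iff (not D nand N) = True iff False = False
not (P iff (not D nand N)) = not False = True
N iff P = True iff True = True
not (P iff (not D nand N)) -> (N iff P) = True -> True = True
Hence S3 is true.

True statements: 2.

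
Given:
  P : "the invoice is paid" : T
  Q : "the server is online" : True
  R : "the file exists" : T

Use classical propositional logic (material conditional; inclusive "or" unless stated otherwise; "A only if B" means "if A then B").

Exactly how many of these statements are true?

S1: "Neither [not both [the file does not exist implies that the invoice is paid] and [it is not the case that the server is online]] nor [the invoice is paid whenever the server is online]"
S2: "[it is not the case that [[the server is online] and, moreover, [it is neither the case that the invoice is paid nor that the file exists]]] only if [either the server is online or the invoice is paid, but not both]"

0

S1: This is ((¬R → P) ↑ ¬Q) ↓ (Q → P).

¬R = ¬T = F
¬R → P = F → T = T
¬Q = ¬T = F
(¬R → P) ↑ ¬Q = T ↑ F = T
Q → P = T → T = T
((¬R → P) ↑ ¬Q) ↓ (Q → P) = T ↓ T = F
So S1 is false.

S2: In symbols: ¬(Q ∧ (P ↓ R)) → (Q ⊕ P)

P ↓ R = T ↓ T = F
Q ∧ (P ↓ R) = T ∧ F = F
¬(Q ∧ (P ↓ R)) = ¬F = T
Q ⊕ P = T ⊕ T = F
¬(Q ∧ (P ↓ R)) → (Q ⊕ P) = T → F = F
Thus S2 is false.

Count: 0.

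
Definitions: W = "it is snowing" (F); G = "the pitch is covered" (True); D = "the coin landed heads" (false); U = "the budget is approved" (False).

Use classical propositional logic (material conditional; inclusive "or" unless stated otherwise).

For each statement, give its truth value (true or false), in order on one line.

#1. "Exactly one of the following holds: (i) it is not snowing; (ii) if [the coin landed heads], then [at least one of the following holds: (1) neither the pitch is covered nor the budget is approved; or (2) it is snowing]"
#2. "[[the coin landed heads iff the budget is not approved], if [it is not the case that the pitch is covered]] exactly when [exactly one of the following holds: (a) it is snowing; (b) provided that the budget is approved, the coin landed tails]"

#1 false; #2 true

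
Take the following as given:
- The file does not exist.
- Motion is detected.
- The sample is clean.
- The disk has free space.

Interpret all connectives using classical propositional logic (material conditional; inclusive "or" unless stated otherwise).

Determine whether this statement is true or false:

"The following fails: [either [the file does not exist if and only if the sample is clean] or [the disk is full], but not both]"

false

Let M = "the file exists" (F), U = "the sample is contaminated" (F), D = "the disk is full" (F).
Parsed as ¬((¬M ↔ ¬U) ⊕ D)

¬M = ¬F = T
¬U = ¬F = T
¬M ↔ ¬U = T ↔ T = T
(¬M ↔ ¬U) ⊕ D = T ⊕ F = T
¬((¬M ↔ ¬U) ⊕ D) = ¬T = F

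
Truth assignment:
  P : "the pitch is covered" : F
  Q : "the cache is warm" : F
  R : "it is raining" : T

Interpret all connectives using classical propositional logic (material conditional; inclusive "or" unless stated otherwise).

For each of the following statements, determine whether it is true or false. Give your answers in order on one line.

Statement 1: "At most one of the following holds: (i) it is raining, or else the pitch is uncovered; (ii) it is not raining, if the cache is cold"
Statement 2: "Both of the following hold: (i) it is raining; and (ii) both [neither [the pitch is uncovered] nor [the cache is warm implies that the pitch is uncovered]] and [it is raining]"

Statement 1: In symbols: (R or not P) nand (not Q -> not R)

not P = not False = True
R or not P = True or True = True
not Q = not False = True
not R = not True = False
not Q -> not R = True -> False = False
(R or not P) nand (not Q -> not R) = True nand False = True
Hence Statement 1 is true.

Statement 2: Formalization: R and ((not P nor (Q -> not P)) and R)

not P = not False = True
not P = not False = True
Q -> not P = False -> True = True
not P nor (Q -> not P) = True nor True = False
(not P nor (Q -> not P)) and R = False and True = False
R and ((not P nor (Q -> not P)) and R) = True and False = False
Hence Statement 2 is false.

Statement 1 T, Statement 2 F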